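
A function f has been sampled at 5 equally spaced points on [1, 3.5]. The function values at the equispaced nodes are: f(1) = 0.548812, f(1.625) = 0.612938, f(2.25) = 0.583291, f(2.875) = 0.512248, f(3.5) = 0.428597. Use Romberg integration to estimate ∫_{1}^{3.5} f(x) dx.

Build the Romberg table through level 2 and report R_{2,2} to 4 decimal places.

R_{0,0} (trapezoid, 1 panel, h=2.5000): 1.221761
R_{1,0} (trapezoid, 2 panels, h=1.2500): 1.339994
R_{2,0} (trapezoid, 4 panels, h=0.6250): 1.373238
R_{1,1} = 1.339994 + (1.339994 − 1.221761)/3 = 1.379405
R_{2,1} = 1.373238 + (1.373238 − 1.339994)/3 = 1.384319
R_{2,2} = 1.384319 + (1.384319 − 1.379405)/15 = 1.384647

1.3846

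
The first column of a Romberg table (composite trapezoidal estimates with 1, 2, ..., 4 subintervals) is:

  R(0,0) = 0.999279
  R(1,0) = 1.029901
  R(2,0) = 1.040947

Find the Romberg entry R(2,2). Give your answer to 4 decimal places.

Richardson extrapolation on the trapezoidal column (denominator 4−1=3):
R(1,1) = (4·1.029901 − 0.999279) / 3 = 1.040108
R(2,1) = (4·1.040947 − 1.029901) / 3 = 1.044629
R(2,2) = (16·1.044629 − 1.040108) / 15 = 1.044930
(Column j=1 coincides with Simpson's rule on the same nodes.)

1.0449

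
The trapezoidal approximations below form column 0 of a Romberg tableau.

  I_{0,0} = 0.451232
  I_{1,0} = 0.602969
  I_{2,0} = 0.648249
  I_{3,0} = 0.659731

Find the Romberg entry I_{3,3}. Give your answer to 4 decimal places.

0.6636

Richardson extrapolation on the trapezoidal column (denominator 4−1=3):
I_{1,1} = 0.602969 + (0.602969 − 0.451232)/3 = 0.653548
I_{2,1} = 0.648249 + (0.648249 − 0.602969)/3 = 0.663342
I_{3,1} = (4·0.659731 − 0.648249) / 3 = 0.663558
I_{2,2} = 0.663342 + (0.663342 − 0.653548)/15 = 0.663995
I_{3,2} = (16·0.663558 − 0.663342) / 15 = 0.663572
I_{3,3} = 0.663572 + (0.663572 − 0.663995)/63 = 0.663565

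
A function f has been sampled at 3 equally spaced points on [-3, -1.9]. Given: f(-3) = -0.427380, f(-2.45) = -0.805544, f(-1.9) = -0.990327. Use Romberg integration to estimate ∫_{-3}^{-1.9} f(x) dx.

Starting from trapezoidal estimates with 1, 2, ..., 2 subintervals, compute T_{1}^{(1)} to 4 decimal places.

T_{0}^{(0)} (trapezoid, 1 panel, h=1.1000): -0.779739
T_{1}^{(0)} (trapezoid, 2 panels, h=0.5500): -0.832919
T_{1}^{(1)} = -0.832919 + (-0.832919 − (-0.779739))/3 = -0.850646

-0.8506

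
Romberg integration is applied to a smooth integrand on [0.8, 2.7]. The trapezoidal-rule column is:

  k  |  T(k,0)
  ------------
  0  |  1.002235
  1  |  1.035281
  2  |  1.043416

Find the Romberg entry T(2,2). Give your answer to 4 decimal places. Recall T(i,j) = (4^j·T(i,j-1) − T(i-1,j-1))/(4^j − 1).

1.0461

T(1,1) = 1.035281 + (1.035281 − 1.002235)/3 = 1.046296
T(2,1) = (4·1.043416 − 1.035281) / 3 = 1.046128
T(2,2) = (16·1.046128 − 1.046296) / 15 = 1.046117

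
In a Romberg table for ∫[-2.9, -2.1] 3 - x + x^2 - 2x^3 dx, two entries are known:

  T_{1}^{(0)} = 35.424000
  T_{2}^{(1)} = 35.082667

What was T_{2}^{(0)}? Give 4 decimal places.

35.1680

From T_{2}^{(1)} = (4·T_{2}^{(0)} − T_{1}^{(0)})/3, solve for T_{2}^{(0)}:
4·T_{2}^{(0)} = 3·35.082667 + 35.424000 = 140.672001
T_{2}^{(0)} = 35.168000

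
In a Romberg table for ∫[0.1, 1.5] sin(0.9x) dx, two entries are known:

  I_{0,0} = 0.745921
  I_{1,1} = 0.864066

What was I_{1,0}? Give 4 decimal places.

From I_{1,1} = (4·I_{1,0} − I_{0,0})/3, solve for I_{1,0}:
4·I_{1,0} = 3·0.864066 + 0.745921 = 3.338119
I_{1,0} = 0.834530

0.8345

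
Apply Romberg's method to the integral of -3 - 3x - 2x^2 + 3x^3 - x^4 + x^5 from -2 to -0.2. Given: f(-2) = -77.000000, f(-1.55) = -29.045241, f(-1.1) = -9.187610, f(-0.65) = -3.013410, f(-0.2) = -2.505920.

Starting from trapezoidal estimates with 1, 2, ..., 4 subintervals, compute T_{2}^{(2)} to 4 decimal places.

T_{0}^{(0)} (trapezoid, 1 panel, h=1.8000): -71.555328
T_{1}^{(0)} (trapezoid, 2 panels, h=0.9000): -44.046513
T_{2}^{(0)} (trapezoid, 4 panels, h=0.4500): -36.449649
T_{1}^{(1)} = -44.046513 + (-44.046513 − (-71.555328))/3 = -34.876908
T_{2}^{(1)} = -36.449649 + (-36.449649 − (-44.046513))/3 = -33.917361
T_{2}^{(2)} = -33.917361 + (-33.917361 − (-34.876908))/15 = -33.853391

-33.8534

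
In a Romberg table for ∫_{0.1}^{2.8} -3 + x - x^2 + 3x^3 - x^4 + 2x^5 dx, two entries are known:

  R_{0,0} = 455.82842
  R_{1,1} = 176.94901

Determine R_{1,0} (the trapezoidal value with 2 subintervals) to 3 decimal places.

From R_{1,1} = (4·R_{1,0} − R_{0,0})/3, solve for R_{1,0}:
4·R_{1,0} = 3·176.94901 + 455.82842 = 986.67545
R_{1,0} = 246.66886

246.669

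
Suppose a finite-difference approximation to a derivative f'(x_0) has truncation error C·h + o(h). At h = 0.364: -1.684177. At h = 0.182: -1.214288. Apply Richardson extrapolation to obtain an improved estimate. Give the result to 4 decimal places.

Extrapolated value = (2·A(h/2) − A(h)) / (2 − 1)
= (2·(-1.214288) − (-1.684177)) / 1
= -0.744399 / 1 = -0.744399

-0.7444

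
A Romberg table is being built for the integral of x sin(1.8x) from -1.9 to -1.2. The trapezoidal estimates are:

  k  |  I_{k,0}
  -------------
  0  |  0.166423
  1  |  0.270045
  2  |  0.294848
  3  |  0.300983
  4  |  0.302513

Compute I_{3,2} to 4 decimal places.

I_{2,1} = 0.294848 + (0.294848 − 0.270045)/3 = 0.303116
I_{3,1} = (4·0.300983 − 0.294848) / 3 = 0.303028
I_{3,2} = 0.303028 + (0.303028 − 0.303116)/15 = 0.303022

0.3030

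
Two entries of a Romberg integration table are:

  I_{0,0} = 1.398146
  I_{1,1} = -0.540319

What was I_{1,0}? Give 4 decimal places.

From I_{1,1} = (4·I_{1,0} − I_{0,0})/3, solve for I_{1,0}:
4·I_{1,0} = 3·(-0.540319) + 1.398146 = -0.222811
I_{1,0} = -0.055703

-0.0557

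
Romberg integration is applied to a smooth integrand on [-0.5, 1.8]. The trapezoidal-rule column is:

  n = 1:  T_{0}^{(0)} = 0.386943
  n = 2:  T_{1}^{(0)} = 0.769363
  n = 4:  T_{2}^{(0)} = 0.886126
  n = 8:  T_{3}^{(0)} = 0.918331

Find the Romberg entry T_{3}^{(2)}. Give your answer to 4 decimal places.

Richardson extrapolation on the trapezoidal column (denominator 4−1=3):
T_{2}^{(1)} = (4·0.886126 − 0.769363) / 3 = 0.925047
T_{3}^{(1)} = (4·0.918331 − 0.886126) / 3 = 0.929066
T_{3}^{(2)} = 0.929066 + (0.929066 − 0.925047)/15 = 0.929334
(Column j=1 coincides with Simpson's rule on the same nodes.)

0.9293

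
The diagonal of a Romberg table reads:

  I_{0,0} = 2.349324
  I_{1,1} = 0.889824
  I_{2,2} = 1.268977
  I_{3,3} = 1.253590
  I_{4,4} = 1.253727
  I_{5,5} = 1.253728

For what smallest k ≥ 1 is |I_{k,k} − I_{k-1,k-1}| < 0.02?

k = 3

|I_{1,1} − I_{0,0}| = 1.459500 ≥ 0.02
|I_{2,2} − I_{1,1}| = 0.379153 ≥ 0.02
|I_{3,3} − I_{2,2}| = 0.015387 < 0.02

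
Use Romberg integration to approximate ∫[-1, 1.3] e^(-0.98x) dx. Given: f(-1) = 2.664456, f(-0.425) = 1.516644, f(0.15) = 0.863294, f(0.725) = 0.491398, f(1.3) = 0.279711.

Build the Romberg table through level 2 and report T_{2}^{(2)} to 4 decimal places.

T_{0}^{(0)} (trapezoid, 1 panel, h=2.3000): 3.385792
T_{1}^{(0)} (trapezoid, 2 panels, h=1.1500): 2.685684
T_{2}^{(0)} (trapezoid, 4 panels, h=0.5750): 2.497466
T_{1}^{(1)} = 2.685684 + (2.685684 − 3.385792)/3 = 2.452315
T_{2}^{(1)} = 2.497466 + (2.497466 − 2.685684)/3 = 2.434727
T_{2}^{(2)} = 2.434727 + (2.434727 − 2.452315)/15 = 2.433554

2.4336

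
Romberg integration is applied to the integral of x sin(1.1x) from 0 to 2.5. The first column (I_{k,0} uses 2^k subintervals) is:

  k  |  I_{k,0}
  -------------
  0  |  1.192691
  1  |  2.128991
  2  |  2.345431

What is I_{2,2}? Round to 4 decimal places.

2.4160

Richardson extrapolation on the trapezoidal column (denominator 4−1=3):
I_{1,1} = (4·2.128991 − 1.192691) / 3 = 2.441091
I_{2,1} = (4·2.345431 − 2.128991) / 3 = 2.417578
I_{2,2} = (16·2.417578 − 2.441091) / 15 = 2.416010
(Column j=1 coincides with Simpson's rule on the same nodes.)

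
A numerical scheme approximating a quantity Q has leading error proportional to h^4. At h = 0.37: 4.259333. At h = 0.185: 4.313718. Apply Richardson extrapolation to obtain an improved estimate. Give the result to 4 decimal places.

4.3173

Extrapolated value = (16·A(h/2) − A(h)) / (16 − 1)
= (16·4.313718 − 4.259333) / 15
= 64.760155 / 15 = 4.317344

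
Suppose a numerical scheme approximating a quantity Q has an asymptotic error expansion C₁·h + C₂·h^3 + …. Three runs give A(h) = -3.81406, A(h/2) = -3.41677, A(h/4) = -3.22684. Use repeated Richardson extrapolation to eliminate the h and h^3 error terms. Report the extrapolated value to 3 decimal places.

First eliminate the h term (factor 2^1 = 2):
  B₁ = (2·(-3.41677) − (-3.81406))/1 = -3.01948
  B₂ = (2·(-3.22684) − (-3.41677))/1 = -3.03691
Then eliminate the h^3 term (factor 2^3 = 8):
  (8·(-3.03691) − (-3.01948))/7 = -3.03940

-3.039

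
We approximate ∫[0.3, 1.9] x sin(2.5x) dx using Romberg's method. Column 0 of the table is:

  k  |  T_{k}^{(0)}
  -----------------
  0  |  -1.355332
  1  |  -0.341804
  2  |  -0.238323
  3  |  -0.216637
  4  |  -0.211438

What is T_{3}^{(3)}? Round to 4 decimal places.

T_{1}^{(1)} = (4·(-0.341804) − (-1.355332)) / 3 = -0.003961
T_{2}^{(1)} = -0.238323 + (-0.238323 − (-0.341804))/3 = -0.203829
T_{3}^{(1)} = -0.216637 + (-0.216637 − (-0.238323))/3 = -0.209408
T_{2}^{(2)} = (16·(-0.203829) − (-0.003961)) / 15 = -0.217154
T_{3}^{(2)} = -0.209408 + (-0.209408 − (-0.203829))/15 = -0.209780
T_{3}^{(3)} = (64·(-0.209780) − (-0.217154)) / 63 = -0.209663

-0.2097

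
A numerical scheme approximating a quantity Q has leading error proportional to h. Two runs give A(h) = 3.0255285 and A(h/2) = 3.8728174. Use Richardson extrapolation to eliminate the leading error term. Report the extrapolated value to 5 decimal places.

4.72011

The leading error scales as h; refining by a factor of 2 reduces it by 2^1 = 2.
Extrapolated value = (2·A(h/2) − A(h)) / (2 − 1)
= (2·3.8728174 − 3.0255285) / 1
= 4.7201063 / 1 = 4.7201063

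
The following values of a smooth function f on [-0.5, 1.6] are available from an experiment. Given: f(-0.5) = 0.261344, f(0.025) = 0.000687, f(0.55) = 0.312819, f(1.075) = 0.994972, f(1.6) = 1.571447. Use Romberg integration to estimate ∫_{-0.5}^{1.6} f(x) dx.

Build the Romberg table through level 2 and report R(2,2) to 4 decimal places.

1.1304

R(0,0) (trapezoid, 1 panel, h=2.1000): 1.924431
R(1,0) (trapezoid, 2 panels, h=1.0500): 1.290675
R(2,0) (trapezoid, 4 panels, h=0.5250): 1.168059
R(1,1) = 1.290675 + (1.290675 − 1.924431)/3 = 1.079423
R(2,1) = 1.168059 + (1.168059 − 1.290675)/3 = 1.127187
R(2,2) = 1.127187 + (1.127187 − 1.079423)/15 = 1.130371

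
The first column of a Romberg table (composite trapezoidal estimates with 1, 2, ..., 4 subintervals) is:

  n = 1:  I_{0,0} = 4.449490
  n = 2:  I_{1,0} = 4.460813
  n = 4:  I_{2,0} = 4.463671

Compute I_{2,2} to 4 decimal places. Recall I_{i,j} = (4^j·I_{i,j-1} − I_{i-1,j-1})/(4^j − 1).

4.4646

Richardson extrapolation on the trapezoidal column (denominator 4−1=3):
I_{1,1} = (4·4.460813 − 4.449490) / 3 = 4.464587
I_{2,1} = 4.463671 + (4.463671 − 4.460813)/3 = 4.464624
I_{2,2} = 4.464624 + (4.464624 − 4.464587)/15 = 4.464626
(Column j=1 coincides with Simpson's rule on the same nodes.)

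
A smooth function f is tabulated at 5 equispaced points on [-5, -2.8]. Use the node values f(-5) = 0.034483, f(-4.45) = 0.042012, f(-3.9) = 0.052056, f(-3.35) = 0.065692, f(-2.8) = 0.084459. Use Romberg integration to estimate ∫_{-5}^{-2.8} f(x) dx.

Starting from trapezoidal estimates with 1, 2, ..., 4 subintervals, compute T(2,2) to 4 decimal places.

T(0,0) (trapezoid, 1 panel, h=2.2000): 0.130836
T(1,0) (trapezoid, 2 panels, h=1.1000): 0.122680
T(2,0) (trapezoid, 4 panels, h=0.5500): 0.120577
T(1,1) = 0.122680 + (0.122680 − 0.130836)/3 = 0.119961
T(2,1) = 0.120577 + (0.120577 − 0.122680)/3 = 0.119876
T(2,2) = 0.119876 + (0.119876 − 0.119961)/15 = 0.119870

0.1199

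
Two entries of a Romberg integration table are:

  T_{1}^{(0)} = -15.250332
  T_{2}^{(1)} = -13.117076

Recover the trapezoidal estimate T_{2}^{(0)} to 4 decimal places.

-13.6504

From T_{2}^{(1)} = (4·T_{2}^{(0)} − T_{1}^{(0)})/3, solve for T_{2}^{(0)}:
4·T_{2}^{(0)} = 3·(-13.117076) + (-15.250332) = -54.601560
T_{2}^{(0)} = -13.650390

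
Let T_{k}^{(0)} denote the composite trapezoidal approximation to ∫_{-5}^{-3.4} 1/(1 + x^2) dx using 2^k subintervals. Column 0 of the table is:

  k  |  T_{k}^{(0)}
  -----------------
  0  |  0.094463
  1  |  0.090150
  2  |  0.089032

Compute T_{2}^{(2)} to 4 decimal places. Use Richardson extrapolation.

Richardson extrapolation on the trapezoidal column (denominator 4−1=3):
T_{1}^{(1)} = (4·0.090150 − 0.094463) / 3 = 0.088712
T_{2}^{(1)} = (4·0.089032 − 0.090150) / 3 = 0.088659
T_{2}^{(2)} = 0.088659 + (0.088659 − 0.088712)/15 = 0.088655

0.0887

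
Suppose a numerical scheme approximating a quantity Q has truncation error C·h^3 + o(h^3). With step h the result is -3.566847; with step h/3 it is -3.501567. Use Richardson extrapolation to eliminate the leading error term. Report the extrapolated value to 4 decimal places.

-3.4991

Extrapolated value = (27·A(h/3) − A(h)) / (27 − 1)
= (27·(-3.501567) − (-3.566847)) / 26
= -90.975462 / 26 = -3.499056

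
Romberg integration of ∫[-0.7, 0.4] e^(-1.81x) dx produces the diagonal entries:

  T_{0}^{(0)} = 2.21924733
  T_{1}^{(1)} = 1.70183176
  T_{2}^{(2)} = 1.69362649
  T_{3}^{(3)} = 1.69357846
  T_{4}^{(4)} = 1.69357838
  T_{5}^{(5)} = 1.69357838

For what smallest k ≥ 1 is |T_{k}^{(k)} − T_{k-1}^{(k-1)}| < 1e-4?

k = 3

|T_{1}^{(1)} − T_{0}^{(0)}| = 0.51741557 ≥ 1e-4
|T_{2}^{(2)} − T_{1}^{(1)}| = 0.00820527 ≥ 1e-4
|T_{3}^{(3)} − T_{2}^{(2)}| = 0.00004803 < 1e-4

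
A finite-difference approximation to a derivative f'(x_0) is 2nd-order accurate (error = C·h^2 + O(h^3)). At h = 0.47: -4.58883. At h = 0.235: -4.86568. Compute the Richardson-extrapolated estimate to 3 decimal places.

-4.958

Extrapolated value = (4·A(h/2) − A(h)) / (4 − 1)
= (4·(-4.86568) − (-4.58883)) / 3
= -14.87389 / 3 = -4.95796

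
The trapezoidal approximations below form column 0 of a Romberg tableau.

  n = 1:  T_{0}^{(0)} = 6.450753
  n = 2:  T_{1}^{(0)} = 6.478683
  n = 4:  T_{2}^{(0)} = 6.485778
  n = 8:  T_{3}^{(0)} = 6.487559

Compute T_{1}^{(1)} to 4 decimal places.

6.4880

T_{1}^{(1)} = 6.478683 + (6.478683 − 6.450753)/3 = 6.487993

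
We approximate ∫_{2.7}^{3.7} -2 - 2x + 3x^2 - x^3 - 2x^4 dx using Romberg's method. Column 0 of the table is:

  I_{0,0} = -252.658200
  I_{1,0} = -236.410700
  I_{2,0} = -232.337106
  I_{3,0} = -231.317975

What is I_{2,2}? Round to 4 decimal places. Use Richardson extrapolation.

-230.9782

I_{1,1} = (4·(-236.410700) − (-252.658200)) / 3 = -230.994867
I_{2,1} = -232.337106 + (-232.337106 − (-236.410700))/3 = -230.979241
I_{2,2} = (16·(-230.979241) − (-230.994867)) / 15 = -230.978199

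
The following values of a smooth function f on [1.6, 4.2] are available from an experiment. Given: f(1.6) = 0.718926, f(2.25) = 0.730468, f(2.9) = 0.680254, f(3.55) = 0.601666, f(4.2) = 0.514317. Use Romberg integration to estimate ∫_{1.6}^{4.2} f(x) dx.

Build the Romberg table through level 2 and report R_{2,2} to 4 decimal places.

R_{0,0} (trapezoid, 1 panel, h=2.6000): 1.603216
R_{1,0} (trapezoid, 2 panels, h=1.3000): 1.685938
R_{2,0} (trapezoid, 4 panels, h=0.6500): 1.708856
R_{1,1} = 1.685938 + (1.685938 − 1.603216)/3 = 1.713512
R_{2,1} = 1.708856 + (1.708856 − 1.685938)/3 = 1.716495
R_{2,2} = 1.716495 + (1.716495 − 1.713512)/15 = 1.716694

1.7167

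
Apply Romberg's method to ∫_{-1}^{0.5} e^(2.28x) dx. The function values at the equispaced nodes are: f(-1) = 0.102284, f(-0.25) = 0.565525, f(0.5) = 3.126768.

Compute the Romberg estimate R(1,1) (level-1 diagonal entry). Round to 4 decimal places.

R(0,0) (trapezoid, 1 panel, h=1.5000): 2.421789
R(1,0) (trapezoid, 2 panels, h=0.7500): 1.635038
R(1,1) = 1.635038 + (1.635038 − 2.421789)/3 = 1.372788

1.3728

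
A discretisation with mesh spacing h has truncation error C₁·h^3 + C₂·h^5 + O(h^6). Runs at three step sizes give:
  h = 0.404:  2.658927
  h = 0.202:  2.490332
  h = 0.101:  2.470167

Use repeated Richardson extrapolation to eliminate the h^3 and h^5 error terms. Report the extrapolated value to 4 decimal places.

First eliminate the h^3 term (factor 2^3 = 8):
  B₁ = (8·2.490332 − 2.658927)/7 = 2.466247
  B₂ = (8·2.470167 − 2.490332)/7 = 2.467286
Then eliminate the h^5 term (factor 2^5 = 32):
  (32·2.467286 − 2.466247)/31 = 2.467320

2.4673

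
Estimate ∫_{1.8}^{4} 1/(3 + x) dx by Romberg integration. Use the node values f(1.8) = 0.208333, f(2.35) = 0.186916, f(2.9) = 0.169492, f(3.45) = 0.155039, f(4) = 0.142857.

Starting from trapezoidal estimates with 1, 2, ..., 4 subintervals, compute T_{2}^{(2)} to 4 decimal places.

T_{0}^{(0)} (trapezoid, 1 panel, h=2.2000): 0.386309
T_{1}^{(0)} (trapezoid, 2 panels, h=1.1000): 0.379596
T_{2}^{(0)} (trapezoid, 4 panels, h=0.5500): 0.377873
T_{1}^{(1)} = 0.379596 + (0.379596 − 0.386309)/3 = 0.377358
T_{2}^{(1)} = 0.377873 + (0.377873 − 0.379596)/3 = 0.377299
T_{2}^{(2)} = 0.377299 + (0.377299 − 0.377358)/15 = 0.377295

0.3773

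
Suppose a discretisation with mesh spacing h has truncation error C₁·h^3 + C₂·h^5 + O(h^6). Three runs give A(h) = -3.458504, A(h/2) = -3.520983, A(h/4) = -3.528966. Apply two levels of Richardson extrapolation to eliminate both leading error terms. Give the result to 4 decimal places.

First eliminate the h^3 term (factor 2^3 = 8):
  B₁ = (8·(-3.520983) − (-3.458504))/7 = -3.529909
  B₂ = (8·(-3.528966) − (-3.520983))/7 = -3.530106
Then eliminate the h^5 term (factor 2^5 = 32):
  (32·(-3.530106) − (-3.529909))/31 = -3.530112

-3.5301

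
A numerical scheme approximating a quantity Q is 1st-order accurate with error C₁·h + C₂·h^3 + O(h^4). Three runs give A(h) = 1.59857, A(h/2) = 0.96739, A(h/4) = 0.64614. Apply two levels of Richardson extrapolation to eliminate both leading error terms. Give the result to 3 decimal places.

First eliminate the h term (factor 2^1 = 2):
  B₁ = (2·0.96739 − 1.59857)/1 = 0.33621
  B₂ = (2·0.64614 − 0.96739)/1 = 0.32489
Then eliminate the h^3 term (factor 2^3 = 8):
  (8·0.32489 − 0.33621)/7 = 0.32327

0.323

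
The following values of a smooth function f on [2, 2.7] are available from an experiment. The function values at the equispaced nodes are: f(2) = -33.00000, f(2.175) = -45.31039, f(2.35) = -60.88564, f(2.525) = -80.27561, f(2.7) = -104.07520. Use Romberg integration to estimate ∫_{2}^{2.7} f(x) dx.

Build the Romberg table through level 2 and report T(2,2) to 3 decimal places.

-44.403

T(0,0) (trapezoid, 1 panel, h=0.7000): -47.97632
T(1,0) (trapezoid, 2 panels, h=0.3500): -45.29813
T(2,0) (trapezoid, 4 panels, h=0.1750): -44.62662
T(1,1) = -45.29813 + (-45.29813 − (-47.97632))/3 = -44.40540
T(2,1) = -44.62662 + (-44.62662 − (-45.29813))/3 = -44.40278
T(2,2) = -44.40278 + (-44.40278 − (-44.40540))/15 = -44.40261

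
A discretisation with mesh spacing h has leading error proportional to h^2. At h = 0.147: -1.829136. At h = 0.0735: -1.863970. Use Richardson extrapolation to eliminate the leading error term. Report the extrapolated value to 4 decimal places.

The leading error scales as h^2; refining by a factor of 2 reduces it by 2^2 = 4.
Extrapolated value = (4·A(h/2) − A(h)) / (4 − 1)
= (4·(-1.863970) − (-1.829136)) / 3
= -5.626744 / 3 = -1.875581

-1.8756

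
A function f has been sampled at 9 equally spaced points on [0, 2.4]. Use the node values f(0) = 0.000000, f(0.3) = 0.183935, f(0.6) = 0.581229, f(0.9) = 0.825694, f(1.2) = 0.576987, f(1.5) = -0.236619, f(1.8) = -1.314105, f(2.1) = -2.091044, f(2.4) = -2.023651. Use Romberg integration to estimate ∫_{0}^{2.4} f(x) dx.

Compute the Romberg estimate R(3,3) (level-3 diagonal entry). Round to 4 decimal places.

R(0,0) (trapezoid, 1 panel, h=2.4000): -2.428381
R(1,0) (trapezoid, 2 panels, h=1.2000): -0.521806
R(2,0) (trapezoid, 4 panels, h=0.6000): -0.700629
R(3,0) (trapezoid, 8 panels, h=0.3000): -0.745725
R(1,1) = -0.521806 + (-0.521806 − (-2.428381))/3 = 0.113719
R(2,1) = -0.700629 + (-0.700629 − (-0.521806))/3 = -0.760237
R(3,1) = -0.745725 + (-0.745725 − (-0.700629))/3 = -0.760757
R(2,2) = -0.760237 + (-0.760237 − 0.113719)/15 = -0.818501
R(3,2) = -0.760757 + (-0.760757 − (-0.760237))/15 = -0.760792
R(3,3) = -0.760792 + (-0.760792 − (-0.818501))/63 = -0.759876

-0.7599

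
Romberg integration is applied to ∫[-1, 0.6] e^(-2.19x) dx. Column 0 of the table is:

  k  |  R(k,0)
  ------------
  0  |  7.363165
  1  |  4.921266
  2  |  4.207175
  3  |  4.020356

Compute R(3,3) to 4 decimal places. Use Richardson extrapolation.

3.9573

R(1,1) = 4.921266 + (4.921266 − 7.363165)/3 = 4.107300
R(2,1) = (4·4.207175 − 4.921266) / 3 = 3.969145
R(3,1) = 4.020356 + (4.020356 − 4.207175)/3 = 3.958083
R(2,2) = (16·3.969145 − 4.107300) / 15 = 3.959935
R(3,2) = (16·3.958083 − 3.969145) / 15 = 3.957346
R(3,3) = 3.957346 + (3.957346 − 3.959935)/63 = 3.957305
(Column j=1 coincides with Simpson's rule on the same nodes.)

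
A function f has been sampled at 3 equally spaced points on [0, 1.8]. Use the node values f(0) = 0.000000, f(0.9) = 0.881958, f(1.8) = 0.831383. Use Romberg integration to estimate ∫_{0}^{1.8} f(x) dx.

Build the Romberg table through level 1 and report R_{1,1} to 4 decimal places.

R_{0,0} (trapezoid, 1 panel, h=1.8000): 0.748245
R_{1,0} (trapezoid, 2 panels, h=0.9000): 1.167885
R_{1,1} = 1.167885 + (1.167885 − 0.748245)/3 = 1.307765

1.3078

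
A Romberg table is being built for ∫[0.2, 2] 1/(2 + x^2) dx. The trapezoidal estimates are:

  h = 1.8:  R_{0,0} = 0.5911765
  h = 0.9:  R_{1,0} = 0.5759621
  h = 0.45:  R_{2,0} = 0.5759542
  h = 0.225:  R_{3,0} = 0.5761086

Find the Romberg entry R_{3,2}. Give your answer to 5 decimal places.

0.57617

R_{2,1} = (4·0.5759542 − 0.5759621) / 3 = 0.5759516
R_{3,1} = 0.5761086 + (0.5761086 − 0.5759542)/3 = 0.5761601
R_{3,2} = (16·0.5761601 − 0.5759516) / 15 = 0.5761740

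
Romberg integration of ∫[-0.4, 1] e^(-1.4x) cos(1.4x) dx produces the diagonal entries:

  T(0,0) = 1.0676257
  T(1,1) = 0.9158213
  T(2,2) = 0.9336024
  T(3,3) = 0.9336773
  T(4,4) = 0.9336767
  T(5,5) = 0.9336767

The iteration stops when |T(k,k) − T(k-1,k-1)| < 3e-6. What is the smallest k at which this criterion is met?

k = 4

|T(1,1) − T(0,0)| = 0.1518044 ≥ 3e-6
|T(2,2) − T(1,1)| = 0.0177811 ≥ 3e-6
|T(3,3) − T(2,2)| = 0.0000749 ≥ 3e-6
|T(4,4) − T(3,3)| = 0.0000006 < 3e-6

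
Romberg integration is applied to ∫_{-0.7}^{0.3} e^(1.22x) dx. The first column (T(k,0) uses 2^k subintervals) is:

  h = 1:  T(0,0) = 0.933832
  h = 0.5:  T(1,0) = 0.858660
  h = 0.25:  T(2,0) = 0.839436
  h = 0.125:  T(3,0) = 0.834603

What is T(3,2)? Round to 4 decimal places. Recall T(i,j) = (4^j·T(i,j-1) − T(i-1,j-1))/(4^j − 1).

Richardson extrapolation on the trapezoidal column (denominator 4−1=3):
T(2,1) = (4·0.839436 − 0.858660) / 3 = 0.833028
T(3,1) = 0.834603 + (0.834603 − 0.839436)/3 = 0.832992
T(3,2) = 0.832992 + (0.832992 − 0.833028)/15 = 0.832990

0.8330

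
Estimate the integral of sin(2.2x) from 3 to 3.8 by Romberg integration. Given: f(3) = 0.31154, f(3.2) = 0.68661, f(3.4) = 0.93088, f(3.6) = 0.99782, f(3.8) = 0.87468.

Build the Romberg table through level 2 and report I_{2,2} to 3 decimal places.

I_{0,0} (trapezoid, 1 panel, h=0.8000): 0.47449
I_{1,0} (trapezoid, 2 panels, h=0.4000): 0.60960
I_{2,0} (trapezoid, 4 panels, h=0.2000): 0.64168
I_{1,1} = 0.60960 + (0.60960 − 0.47449)/3 = 0.65464
I_{2,1} = 0.64168 + (0.64168 − 0.60960)/3 = 0.65237
I_{2,2} = 0.65237 + (0.65237 − 0.65464)/15 = 0.65222

0.652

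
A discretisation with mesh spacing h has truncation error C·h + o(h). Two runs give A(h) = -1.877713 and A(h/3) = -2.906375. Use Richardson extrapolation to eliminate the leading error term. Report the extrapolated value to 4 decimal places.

Extrapolated value = (3·A(h/3) − A(h)) / (3 − 1)
= (3·(-2.906375) − (-1.877713)) / 2
= -6.841412 / 2 = -3.420706

-3.4207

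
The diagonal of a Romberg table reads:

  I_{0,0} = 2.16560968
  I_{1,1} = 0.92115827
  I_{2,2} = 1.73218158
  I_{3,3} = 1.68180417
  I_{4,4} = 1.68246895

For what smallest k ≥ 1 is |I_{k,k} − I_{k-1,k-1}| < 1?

|I_{1,1} − I_{0,0}| = 1.24445141 ≥ 1
|I_{2,2} − I_{1,1}| = 0.81102331 < 1

k = 2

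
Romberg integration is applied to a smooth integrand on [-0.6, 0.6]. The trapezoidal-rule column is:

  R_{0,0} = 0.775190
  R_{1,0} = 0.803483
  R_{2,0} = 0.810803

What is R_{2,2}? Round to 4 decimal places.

0.8133

R_{1,1} = (4·0.803483 − 0.775190) / 3 = 0.812914
R_{2,1} = 0.810803 + (0.810803 − 0.803483)/3 = 0.813243
R_{2,2} = (16·0.813243 − 0.812914) / 15 = 0.813265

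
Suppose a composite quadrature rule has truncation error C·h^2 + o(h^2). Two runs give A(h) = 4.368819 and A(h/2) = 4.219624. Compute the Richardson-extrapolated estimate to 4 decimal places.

4.1699

Extrapolated value = (4·A(h/2) − A(h)) / (4 − 1)
= (4·4.219624 − 4.368819) / 3
= 12.509677 / 3 = 4.169892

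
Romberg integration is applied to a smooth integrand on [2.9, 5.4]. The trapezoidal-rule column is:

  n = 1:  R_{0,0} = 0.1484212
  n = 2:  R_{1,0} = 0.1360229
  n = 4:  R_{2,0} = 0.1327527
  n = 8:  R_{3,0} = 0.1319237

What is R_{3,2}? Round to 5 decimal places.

Richardson extrapolation on the trapezoidal column (denominator 4−1=3):
R_{2,1} = 0.1327527 + (0.1327527 − 0.1360229)/3 = 0.1316626
R_{3,1} = 0.1319237 + (0.1319237 − 0.1327527)/3 = 0.1316474
R_{3,2} = 0.1316474 + (0.1316474 − 0.1316626)/15 = 0.1316464

0.13165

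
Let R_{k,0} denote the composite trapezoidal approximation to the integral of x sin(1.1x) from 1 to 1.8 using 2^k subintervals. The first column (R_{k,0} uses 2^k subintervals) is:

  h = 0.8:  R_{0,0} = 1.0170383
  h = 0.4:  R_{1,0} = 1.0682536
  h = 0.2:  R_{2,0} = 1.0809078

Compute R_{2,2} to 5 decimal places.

Richardson extrapolation on the trapezoidal column (denominator 4−1=3):
R_{1,1} = 1.0682536 + (1.0682536 − 1.0170383)/3 = 1.0853254
R_{2,1} = (4·1.0809078 − 1.0682536) / 3 = 1.0851259
R_{2,2} = 1.0851259 + (1.0851259 − 1.0853254)/15 = 1.0851126
(Column j=1 coincides with Simpson's rule on the same nodes.)

1.08511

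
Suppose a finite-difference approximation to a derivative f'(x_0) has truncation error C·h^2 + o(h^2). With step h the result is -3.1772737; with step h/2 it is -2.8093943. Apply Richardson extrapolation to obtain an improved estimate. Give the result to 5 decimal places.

The leading error scales as h^2; refining by a factor of 2 reduces it by 2^2 = 4.
Extrapolated value = (4·A(h/2) − A(h)) / (4 − 1)
= (4·(-2.8093943) − (-3.1772737)) / 3
= -8.0603035 / 3 = -2.6867678

-2.68677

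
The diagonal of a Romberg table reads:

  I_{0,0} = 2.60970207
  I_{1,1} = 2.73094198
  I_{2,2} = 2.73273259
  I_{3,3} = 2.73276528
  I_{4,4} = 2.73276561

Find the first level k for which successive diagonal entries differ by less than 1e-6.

|I_{1,1} − I_{0,0}| = 0.12123991 ≥ 1e-6
|I_{2,2} − I_{1,1}| = 0.00179061 ≥ 1e-6
|I_{3,3} − I_{2,2}| = 0.00003269 ≥ 1e-6
|I_{4,4} − I_{3,3}| = 0.00000033 < 1e-6

k = 4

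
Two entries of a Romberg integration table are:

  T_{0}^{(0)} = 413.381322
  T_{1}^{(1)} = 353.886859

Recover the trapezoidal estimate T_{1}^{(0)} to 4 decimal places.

From T_{1}^{(1)} = (4·T_{1}^{(0)} − T_{0}^{(0)})/3, solve for T_{1}^{(0)}:
4·T_{1}^{(0)} = 3·353.886859 + 413.381322 = 1475.041899
T_{1}^{(0)} = 368.760475

368.7605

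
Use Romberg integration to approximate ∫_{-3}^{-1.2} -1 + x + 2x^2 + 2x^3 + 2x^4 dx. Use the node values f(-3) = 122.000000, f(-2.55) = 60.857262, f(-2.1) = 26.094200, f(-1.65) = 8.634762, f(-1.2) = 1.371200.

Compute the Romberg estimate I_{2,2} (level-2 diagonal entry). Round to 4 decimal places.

68.0095

I_{0,0} (trapezoid, 1 panel, h=1.8000): 111.034080
I_{1,0} (trapezoid, 2 panels, h=0.9000): 79.001820
I_{2,0} (trapezoid, 4 panels, h=0.4500): 70.772321
I_{1,1} = 79.001820 + (79.001820 − 111.034080)/3 = 68.324400
I_{2,1} = 70.772321 + (70.772321 − 79.001820)/3 = 68.029155
I_{2,2} = 68.029155 + (68.029155 − 68.324400)/15 = 68.009472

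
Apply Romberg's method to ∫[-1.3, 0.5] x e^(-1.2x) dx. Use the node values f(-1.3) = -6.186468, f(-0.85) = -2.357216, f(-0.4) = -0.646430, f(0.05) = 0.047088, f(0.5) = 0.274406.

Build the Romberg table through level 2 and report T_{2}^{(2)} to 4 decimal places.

T_{0}^{(0)} (trapezoid, 1 panel, h=1.8000): -5.320856
T_{1}^{(0)} (trapezoid, 2 panels, h=0.9000): -3.242215
T_{2}^{(0)} (trapezoid, 4 panels, h=0.4500): -2.660665
T_{1}^{(1)} = -3.242215 + (-3.242215 − (-5.320856))/3 = -2.549335
T_{2}^{(1)} = -2.660665 + (-2.660665 − (-3.242215))/3 = -2.466815
T_{2}^{(2)} = -2.466815 + (-2.466815 − (-2.549335))/15 = -2.461314

-2.4613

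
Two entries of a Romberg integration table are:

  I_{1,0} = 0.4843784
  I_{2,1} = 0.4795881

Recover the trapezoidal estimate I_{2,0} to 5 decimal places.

0.48079

From I_{2,1} = (4·I_{2,0} − I_{1,0})/3, solve for I_{2,0}:
4·I_{2,0} = 3·0.4795881 + 0.4843784 = 1.9231427
I_{2,0} = 0.4807857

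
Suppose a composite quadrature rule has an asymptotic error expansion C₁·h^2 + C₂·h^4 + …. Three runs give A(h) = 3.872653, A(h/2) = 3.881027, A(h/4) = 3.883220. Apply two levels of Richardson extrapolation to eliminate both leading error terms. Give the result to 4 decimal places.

3.8840

First eliminate the h^2 term (factor 2^2 = 4):
  B₁ = (4·3.881027 − 3.872653)/3 = 3.883818
  B₂ = (4·3.883220 − 3.881027)/3 = 3.883951
Then eliminate the h^4 term (factor 2^4 = 16):
  (16·3.883951 − 3.883818)/15 = 3.883960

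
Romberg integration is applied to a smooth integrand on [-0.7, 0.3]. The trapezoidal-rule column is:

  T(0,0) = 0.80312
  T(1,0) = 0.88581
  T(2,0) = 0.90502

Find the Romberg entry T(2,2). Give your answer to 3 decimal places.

0.911

T(1,1) = 0.88581 + (0.88581 − 0.80312)/3 = 0.91337
T(2,1) = 0.90502 + (0.90502 − 0.88581)/3 = 0.91142
T(2,2) = (16·0.91142 − 0.91337) / 15 = 0.91129
(Column j=1 coincides with Simpson's rule on the same nodes.)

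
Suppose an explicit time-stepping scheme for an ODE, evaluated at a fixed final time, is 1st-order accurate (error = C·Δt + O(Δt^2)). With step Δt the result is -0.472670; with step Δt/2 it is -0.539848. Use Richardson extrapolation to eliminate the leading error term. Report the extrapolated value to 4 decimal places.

Extrapolated value = (2·A(Δt/2) − A(Δt)) / (2 − 1)
= (2·(-0.539848) − (-0.472670)) / 1
= -0.607026 / 1 = -0.607026

-0.6070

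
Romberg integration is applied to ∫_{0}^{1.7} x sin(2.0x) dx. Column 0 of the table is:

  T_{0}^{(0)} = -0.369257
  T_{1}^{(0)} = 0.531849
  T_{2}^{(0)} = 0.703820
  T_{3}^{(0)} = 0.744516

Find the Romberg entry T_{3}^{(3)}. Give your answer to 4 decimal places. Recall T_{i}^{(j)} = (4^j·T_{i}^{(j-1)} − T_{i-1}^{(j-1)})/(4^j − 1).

Richardson extrapolation on the trapezoidal column (denominator 4−1=3):
T_{1}^{(1)} = 0.531849 + (0.531849 − (-0.369257))/3 = 0.832218
T_{2}^{(1)} = (4·0.703820 − 0.531849) / 3 = 0.761144
T_{3}^{(1)} = 0.744516 + (0.744516 − 0.703820)/3 = 0.758081
T_{2}^{(2)} = 0.761144 + (0.761144 − 0.832218)/15 = 0.756406
T_{3}^{(2)} = (16·0.758081 − 0.761144) / 15 = 0.757877
T_{3}^{(3)} = 0.757877 + (0.757877 − 0.756406)/63 = 0.757900

0.7579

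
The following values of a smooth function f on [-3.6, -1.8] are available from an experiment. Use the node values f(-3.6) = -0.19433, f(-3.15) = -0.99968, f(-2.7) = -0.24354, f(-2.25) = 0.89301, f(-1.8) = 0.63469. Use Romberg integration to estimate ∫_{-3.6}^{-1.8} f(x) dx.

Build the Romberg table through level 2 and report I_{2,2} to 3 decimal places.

I_{0,0} (trapezoid, 1 panel, h=1.8000): 0.39632
I_{1,0} (trapezoid, 2 panels, h=0.9000): -0.02102
I_{2,0} (trapezoid, 4 panels, h=0.4500): -0.05851
I_{1,1} = -0.02102 + (-0.02102 − 0.39632)/3 = -0.16013
I_{2,1} = -0.05851 + (-0.05851 − (-0.02102))/3 = -0.07101
I_{2,2} = -0.07101 + (-0.07101 − (-0.16013))/15 = -0.06507

-0.065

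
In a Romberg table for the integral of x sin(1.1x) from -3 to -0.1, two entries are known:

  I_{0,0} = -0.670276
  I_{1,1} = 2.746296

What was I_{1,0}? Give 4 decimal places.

From I_{1,1} = (4·I_{1,0} − I_{0,0})/3, solve for I_{1,0}:
4·I_{1,0} = 3·2.746296 + (-0.670276) = 7.568612
I_{1,0} = 1.892153

1.8922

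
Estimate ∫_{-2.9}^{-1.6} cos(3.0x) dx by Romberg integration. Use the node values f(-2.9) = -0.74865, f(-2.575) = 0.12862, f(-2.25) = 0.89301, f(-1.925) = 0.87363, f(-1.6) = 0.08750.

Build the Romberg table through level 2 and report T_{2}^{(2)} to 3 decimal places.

0.551

T_{0}^{(0)} (trapezoid, 1 panel, h=1.3000): -0.42975
T_{1}^{(0)} (trapezoid, 2 panels, h=0.6500): 0.36558
T_{2}^{(0)} (trapezoid, 4 panels, h=0.3250): 0.50852
T_{1}^{(1)} = 0.36558 + (0.36558 − (-0.42975))/3 = 0.63069
T_{2}^{(1)} = 0.50852 + (0.50852 − 0.36558)/3 = 0.55617
T_{2}^{(2)} = 0.55617 + (0.55617 − 0.63069)/15 = 0.55120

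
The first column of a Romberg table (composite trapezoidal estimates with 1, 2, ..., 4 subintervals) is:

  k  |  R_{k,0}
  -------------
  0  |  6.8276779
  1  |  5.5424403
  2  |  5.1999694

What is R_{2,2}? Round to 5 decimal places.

Richardson extrapolation on the trapezoidal column (denominator 4−1=3):
R_{1,1} = 5.5424403 + (5.5424403 − 6.8276779)/3 = 5.1140278
R_{2,1} = (4·5.1999694 − 5.5424403) / 3 = 5.0858124
R_{2,2} = 5.0858124 + (5.0858124 − 5.1140278)/15 = 5.0839314

5.08393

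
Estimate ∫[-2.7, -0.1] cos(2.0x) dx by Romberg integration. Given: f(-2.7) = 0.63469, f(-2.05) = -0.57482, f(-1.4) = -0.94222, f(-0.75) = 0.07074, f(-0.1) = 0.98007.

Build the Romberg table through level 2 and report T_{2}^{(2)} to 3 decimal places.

T_{0}^{(0)} (trapezoid, 1 panel, h=2.6000): 2.09919
T_{1}^{(0)} (trapezoid, 2 panels, h=1.3000): -0.17529
T_{2}^{(0)} (trapezoid, 4 panels, h=0.6500): -0.41530
T_{1}^{(1)} = -0.17529 + (-0.17529 − 2.09919)/3 = -0.93345
T_{2}^{(1)} = -0.41530 + (-0.41530 − (-0.17529))/3 = -0.49530
T_{2}^{(2)} = -0.49530 + (-0.49530 − (-0.93345))/15 = -0.46609

-0.466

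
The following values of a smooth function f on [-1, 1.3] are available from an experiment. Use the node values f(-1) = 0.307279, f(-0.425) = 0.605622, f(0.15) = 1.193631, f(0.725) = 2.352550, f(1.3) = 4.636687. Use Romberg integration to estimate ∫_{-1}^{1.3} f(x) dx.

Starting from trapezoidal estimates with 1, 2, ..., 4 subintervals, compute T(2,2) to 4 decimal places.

3.6696

T(0,0) (trapezoid, 1 panel, h=2.3000): 5.685561
T(1,0) (trapezoid, 2 panels, h=1.1500): 4.215456
T(2,0) (trapezoid, 4 panels, h=0.5750): 3.808677
T(1,1) = 4.215456 + (4.215456 − 5.685561)/3 = 3.725421
T(2,1) = 3.808677 + (3.808677 − 4.215456)/3 = 3.673084
T(2,2) = 3.673084 + (3.673084 − 3.725421)/15 = 3.669595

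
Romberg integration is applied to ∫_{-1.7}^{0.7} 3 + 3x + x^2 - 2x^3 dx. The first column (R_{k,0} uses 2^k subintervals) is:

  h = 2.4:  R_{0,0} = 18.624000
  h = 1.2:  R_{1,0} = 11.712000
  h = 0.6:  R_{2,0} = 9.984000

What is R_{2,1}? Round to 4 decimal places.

R_{2,1} = 9.984000 + (9.984000 − 11.712000)/3 = 9.408000

9.4080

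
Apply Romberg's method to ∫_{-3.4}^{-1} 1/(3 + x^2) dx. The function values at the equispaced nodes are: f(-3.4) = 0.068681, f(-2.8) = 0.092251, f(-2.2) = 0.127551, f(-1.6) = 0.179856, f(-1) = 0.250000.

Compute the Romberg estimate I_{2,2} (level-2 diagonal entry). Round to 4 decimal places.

I_{0,0} (trapezoid, 1 panel, h=2.4000): 0.382417
I_{1,0} (trapezoid, 2 panels, h=1.2000): 0.344270
I_{2,0} (trapezoid, 4 panels, h=0.6000): 0.335399
I_{1,1} = 0.344270 + (0.344270 − 0.382417)/3 = 0.331554
I_{2,1} = 0.335399 + (0.335399 − 0.344270)/3 = 0.332442
I_{2,2} = 0.332442 + (0.332442 − 0.331554)/15 = 0.332501

0.3325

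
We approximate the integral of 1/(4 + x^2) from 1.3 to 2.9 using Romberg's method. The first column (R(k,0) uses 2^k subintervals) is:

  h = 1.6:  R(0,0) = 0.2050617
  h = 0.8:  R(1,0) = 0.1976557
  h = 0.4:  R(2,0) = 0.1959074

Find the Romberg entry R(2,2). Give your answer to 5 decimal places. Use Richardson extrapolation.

R(1,1) = 0.1976557 + (0.1976557 − 0.2050617)/3 = 0.1951870
R(2,1) = (4·0.1959074 − 0.1976557) / 3 = 0.1953246
R(2,2) = (16·0.1953246 − 0.1951870) / 15 = 0.1953338

0.19533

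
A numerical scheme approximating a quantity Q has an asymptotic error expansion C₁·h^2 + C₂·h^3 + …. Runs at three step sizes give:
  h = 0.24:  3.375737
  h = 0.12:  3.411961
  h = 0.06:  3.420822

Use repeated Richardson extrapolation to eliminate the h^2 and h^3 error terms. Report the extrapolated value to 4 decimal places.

3.4237

First eliminate the h^2 term (factor 2^2 = 4):
  B₁ = (4·3.411961 − 3.375737)/3 = 3.424036
  B₂ = (4·3.420822 − 3.411961)/3 = 3.423776
Then eliminate the h^3 term (factor 2^3 = 8):
  (8·3.423776 − 3.424036)/7 = 3.423739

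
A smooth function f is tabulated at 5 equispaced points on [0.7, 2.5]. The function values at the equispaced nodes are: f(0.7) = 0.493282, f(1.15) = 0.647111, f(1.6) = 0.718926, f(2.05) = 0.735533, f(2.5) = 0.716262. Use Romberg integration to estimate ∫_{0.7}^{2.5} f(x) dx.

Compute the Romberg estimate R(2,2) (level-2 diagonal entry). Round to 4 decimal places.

1.2268

R(0,0) (trapezoid, 1 panel, h=1.8000): 1.088590
R(1,0) (trapezoid, 2 panels, h=0.9000): 1.191328
R(2,0) (trapezoid, 4 panels, h=0.4500): 1.217854
R(1,1) = 1.191328 + (1.191328 − 1.088590)/3 = 1.225574
R(2,1) = 1.217854 + (1.217854 − 1.191328)/3 = 1.226696
R(2,2) = 1.226696 + (1.226696 − 1.225574)/15 = 1.226771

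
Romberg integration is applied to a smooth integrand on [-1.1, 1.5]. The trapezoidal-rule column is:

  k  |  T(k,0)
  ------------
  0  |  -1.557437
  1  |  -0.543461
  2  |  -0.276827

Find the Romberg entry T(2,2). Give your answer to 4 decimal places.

Richardson extrapolation on the trapezoidal column (denominator 4−1=3):
T(1,1) = -0.543461 + (-0.543461 − (-1.557437))/3 = -0.205469
T(2,1) = -0.276827 + (-0.276827 − (-0.543461))/3 = -0.187949
T(2,2) = -0.187949 + (-0.187949 − (-0.205469))/15 = -0.186781

-0.1868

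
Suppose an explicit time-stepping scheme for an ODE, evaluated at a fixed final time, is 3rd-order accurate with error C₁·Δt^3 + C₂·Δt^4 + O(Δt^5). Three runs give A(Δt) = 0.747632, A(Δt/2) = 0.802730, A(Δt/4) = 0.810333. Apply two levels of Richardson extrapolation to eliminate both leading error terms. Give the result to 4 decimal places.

0.8115

First eliminate the Δt^3 term (factor 2^3 = 8):
  B₁ = (8·0.802730 − 0.747632)/7 = 0.810601
  B₂ = (8·0.810333 − 0.802730)/7 = 0.811419
Then eliminate the Δt^4 term (factor 2^4 = 16):
  (16·0.811419 − 0.810601)/15 = 0.811474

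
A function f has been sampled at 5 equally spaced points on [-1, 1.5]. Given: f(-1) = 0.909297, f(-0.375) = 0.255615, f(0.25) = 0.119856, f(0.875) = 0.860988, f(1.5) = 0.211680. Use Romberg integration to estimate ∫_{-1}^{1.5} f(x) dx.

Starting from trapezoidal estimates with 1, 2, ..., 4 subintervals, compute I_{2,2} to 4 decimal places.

I_{0,0} (trapezoid, 1 panel, h=2.5000): 1.401221
I_{1,0} (trapezoid, 2 panels, h=1.2500): 0.850431
I_{2,0} (trapezoid, 4 panels, h=0.6250): 1.123092
I_{1,1} = 0.850431 + (0.850431 − 1.401221)/3 = 0.666834
I_{2,1} = 1.123092 + (1.123092 − 0.850431)/3 = 1.213979
I_{2,2} = 1.213979 + (1.213979 − 0.666834)/15 = 1.250455

1.2505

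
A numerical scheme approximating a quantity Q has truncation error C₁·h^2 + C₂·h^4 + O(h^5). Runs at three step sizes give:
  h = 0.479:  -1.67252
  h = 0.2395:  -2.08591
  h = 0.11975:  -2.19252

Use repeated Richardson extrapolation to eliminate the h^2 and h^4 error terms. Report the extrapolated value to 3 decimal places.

-2.228

First eliminate the h^2 term (factor 2^2 = 4):
  B₁ = (4·(-2.08591) − (-1.67252))/3 = -2.22371
  B₂ = (4·(-2.19252) − (-2.08591))/3 = -2.22806
Then eliminate the h^4 term (factor 2^4 = 16):
  (16·(-2.22806) − (-2.22371))/15 = -2.22835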